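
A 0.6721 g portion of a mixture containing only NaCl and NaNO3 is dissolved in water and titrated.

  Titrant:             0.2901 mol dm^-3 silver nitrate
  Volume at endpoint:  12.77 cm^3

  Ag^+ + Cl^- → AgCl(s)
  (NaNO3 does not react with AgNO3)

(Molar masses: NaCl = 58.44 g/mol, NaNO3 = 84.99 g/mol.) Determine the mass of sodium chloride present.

0.2165 g

n(AgNO3) = 0.01277 × 0.2901 = 3.705 × 10^-3 mol
Let x = n(NaCl), y = n(NaNO3).
Titrant: 1x = 3.705 × 10^-3;  mass: 58.44x + 84.99y = 0.6721
Solving, x = 3.705 × 10^-3 mol, y = 5.361 × 10^-3 mol
mass of NaCl = 3.705 × 10^-3 × 58.44 = 0.2165 g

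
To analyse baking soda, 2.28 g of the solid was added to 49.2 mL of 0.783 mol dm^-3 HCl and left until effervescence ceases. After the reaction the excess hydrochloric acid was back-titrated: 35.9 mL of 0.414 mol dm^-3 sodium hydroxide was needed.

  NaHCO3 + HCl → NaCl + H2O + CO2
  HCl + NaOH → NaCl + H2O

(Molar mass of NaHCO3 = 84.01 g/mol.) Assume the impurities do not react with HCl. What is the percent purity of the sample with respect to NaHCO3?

87.2 %

n(HCl) added = 0.0492 × 0.783 = 0.0385 mol
n(NaOH) used in back-titration = 0.0359 × 0.414 = 0.0149 mol
n(HCl) left over = 0.0149 mol (1:1 ratio)
n(HCl) consumed by analyte = 0.0385 − 0.0149 = 0.0237 mol
n(NaHCO3) = 0.0237 mol (1:1 ratio)
mass of NaHCO3 = 0.0237 × 84.01 = 1.99 g
% NaHCO3 = 1.99 / 2.28 × 100 = 87.2 %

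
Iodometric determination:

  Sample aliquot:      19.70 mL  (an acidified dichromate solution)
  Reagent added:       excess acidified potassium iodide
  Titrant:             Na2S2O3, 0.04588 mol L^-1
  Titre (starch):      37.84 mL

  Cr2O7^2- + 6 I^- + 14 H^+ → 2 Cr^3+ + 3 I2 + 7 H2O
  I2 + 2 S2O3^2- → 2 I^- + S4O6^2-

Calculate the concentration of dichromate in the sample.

0.01469 mol/L

n(S2O3^2-) = 0.03784 × 0.04588 = 1.736 × 10^-3 mol
n(I2) = n(S2O3^2-)/2 = 8.680 × 10^-4 mol
From the 1:3 ratio, n(Cr2O7^2-) in the aliquot = 1/3 × 8.680 × 10^-4 = 2.893 × 10^-4 mol
[Cr2O7^2-] = 2.893 × 10^-4 / 0.01970 = 0.01469 mol/L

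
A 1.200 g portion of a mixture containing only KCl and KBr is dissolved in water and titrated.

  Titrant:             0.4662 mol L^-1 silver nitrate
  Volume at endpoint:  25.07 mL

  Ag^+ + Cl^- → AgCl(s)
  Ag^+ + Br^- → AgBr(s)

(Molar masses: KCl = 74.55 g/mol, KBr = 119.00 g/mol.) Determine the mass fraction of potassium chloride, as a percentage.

26.67 %

n(AgNO3) = 0.02507 × 0.4662 = 0.01169 mol
Let x = n(KCl), y = n(KBr).
Titrant: 1x + 1y = 0.01169;  mass: 74.55x + 119.00y = 1.200
Solving, x = 4.293 × 10^-3 mol, y = 7.395 × 10^-3 mol
mass of KCl = 4.293 × 10^-3 × 74.55 = 0.3201 g
% KCl = 0.3201 / 1.200 × 100 = 26.67 %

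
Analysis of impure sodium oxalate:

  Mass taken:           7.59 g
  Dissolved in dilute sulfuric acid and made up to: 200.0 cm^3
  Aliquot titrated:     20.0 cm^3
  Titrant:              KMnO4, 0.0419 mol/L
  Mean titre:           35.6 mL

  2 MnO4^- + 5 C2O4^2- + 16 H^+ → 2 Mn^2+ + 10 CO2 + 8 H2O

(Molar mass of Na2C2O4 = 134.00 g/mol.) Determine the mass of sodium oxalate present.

5.00 g

n(KMnO4) per titration = 0.0356 × 0.0419 = 1.49 × 10^-3 mol
From the 5:2 ratio, n(Na2C2O4) in each aliquot = 5/2 × 1.49 × 10^-3 = 3.73 × 10^-3 mol
n(Na2C2O4) in the whole flask = 3.73 × 10^-3 × 200.0/20.0 = 0.0373 mol
mass of Na2C2O4 = 0.0373 × 134.00 = 5.00 g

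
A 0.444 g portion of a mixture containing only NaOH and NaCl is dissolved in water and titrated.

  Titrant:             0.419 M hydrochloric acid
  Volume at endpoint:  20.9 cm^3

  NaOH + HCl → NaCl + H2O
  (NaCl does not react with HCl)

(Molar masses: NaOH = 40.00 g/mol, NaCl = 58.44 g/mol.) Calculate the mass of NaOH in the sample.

n(HCl) = 0.0209 × 0.419 = 8.76 × 10^-3 mol
Let x = n(NaOH), y = n(NaCl).
Titrant: 1x = 8.76 × 10^-3;  mass: 40.00x + 58.44y = 0.444
Solving, x = 8.76 × 10^-3 mol, y = 1.60 × 10^-3 mol
mass of NaOH = 8.76 × 10^-3 × 40.00 = 0.350 g

0.350 g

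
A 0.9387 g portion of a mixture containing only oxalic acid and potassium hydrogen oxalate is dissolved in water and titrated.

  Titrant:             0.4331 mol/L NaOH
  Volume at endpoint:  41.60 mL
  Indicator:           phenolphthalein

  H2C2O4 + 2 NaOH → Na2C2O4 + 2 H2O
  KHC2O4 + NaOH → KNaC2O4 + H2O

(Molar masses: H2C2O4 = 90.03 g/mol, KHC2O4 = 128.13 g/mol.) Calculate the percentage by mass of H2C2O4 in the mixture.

79.03 %

n(NaOH) = 0.04160 × 0.4331 = 0.01802 mol
Let x = n(H2C2O4), y = n(KHC2O4).
Titrant: 2x + 1y = 0.01802;  mass: 90.03x + 128.13y = 0.9387
Solving, x = 8.240 × 10^-3 mol, y = 1.536 × 10^-3 mol
mass of H2C2O4 = 8.240 × 10^-3 × 90.03 = 0.7419 g
% H2C2O4 = 0.7419 / 0.9387 × 100 = 79.03 %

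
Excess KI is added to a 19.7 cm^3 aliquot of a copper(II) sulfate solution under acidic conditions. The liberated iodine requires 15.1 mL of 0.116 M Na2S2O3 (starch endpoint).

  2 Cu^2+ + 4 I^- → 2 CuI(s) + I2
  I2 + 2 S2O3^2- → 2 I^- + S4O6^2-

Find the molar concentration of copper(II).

n(S2O3^2-) = 0.0151 × 0.116 = 1.75 × 10^-3 mol
n(I2) = n(S2O3^2-)/2 = 8.76 × 10^-4 mol
From the 2:1 ratio, n(Cu2+) in the aliquot = 2/1 × 8.76 × 10^-4 = 1.75 × 10^-3 mol
[Cu2+] = 1.75 × 10^-3 / 0.0197 = 0.0889 mol/L

0.0889 M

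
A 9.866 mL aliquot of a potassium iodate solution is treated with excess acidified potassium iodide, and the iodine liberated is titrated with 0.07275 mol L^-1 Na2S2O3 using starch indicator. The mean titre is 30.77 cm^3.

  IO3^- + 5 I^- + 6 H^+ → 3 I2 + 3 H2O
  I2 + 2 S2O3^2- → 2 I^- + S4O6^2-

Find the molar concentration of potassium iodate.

n(S2O3^2-) = 0.03077 × 0.07275 = 2.239 × 10^-3 mol
n(I2) = n(S2O3^2-)/2 = 1.119 × 10^-3 mol
From the 1:3 ratio, n(IO3^-) in the aliquot = 1/3 × 1.119 × 10^-3 = 3.731 × 10^-4 mol
[IO3^-] = 3.731 × 10^-4 / 0.009866 = 0.03782 mol/L

0.03782 mol/L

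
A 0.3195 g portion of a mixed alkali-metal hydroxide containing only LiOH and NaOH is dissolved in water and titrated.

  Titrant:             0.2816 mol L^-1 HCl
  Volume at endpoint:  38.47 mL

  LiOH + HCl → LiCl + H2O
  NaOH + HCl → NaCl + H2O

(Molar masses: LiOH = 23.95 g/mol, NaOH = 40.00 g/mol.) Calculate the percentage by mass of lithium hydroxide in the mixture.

53.16 %

n(HCl) = 0.03847 × 0.2816 = 0.01083 mol
Let x = n(LiOH), y = n(NaOH).
Titrant: 1x + 1y = 0.01083;  mass: 23.95x + 40.00y = 0.3195
Solving, x = 7.092 × 10^-3 mol, y = 3.741 × 10^-3 mol
mass of LiOH = 7.092 × 10^-3 × 23.95 = 0.1699 g
% LiOH = 0.1699 / 0.3195 × 100 = 53.16 %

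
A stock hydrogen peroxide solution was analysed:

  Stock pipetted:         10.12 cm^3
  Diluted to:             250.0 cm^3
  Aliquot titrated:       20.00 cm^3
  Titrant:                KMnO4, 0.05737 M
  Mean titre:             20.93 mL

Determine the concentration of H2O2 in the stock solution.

3.708 M

2 MnO4^- + 5 H2O2 + 6 H^+ → 2 Mn^2+ + 5 O2 + 8 H2O
n(KMnO4) = 0.02093 × 0.05737 = 1.201 × 10^-3 mol
From the 5:2 ratio, n(H2O2) in the aliquot = 5/2 × 1.201 × 10^-3 = 3.002 × 10^-3 mol
[H2O2]_dilute = 3.002 × 10^-3 / 0.02000 = 0.1501 mol/L
Dilution factor = 250.0 / 10.12 = 24.70
[H2O2]_stock = 0.1501 × 24.70 = 3.708 mol/L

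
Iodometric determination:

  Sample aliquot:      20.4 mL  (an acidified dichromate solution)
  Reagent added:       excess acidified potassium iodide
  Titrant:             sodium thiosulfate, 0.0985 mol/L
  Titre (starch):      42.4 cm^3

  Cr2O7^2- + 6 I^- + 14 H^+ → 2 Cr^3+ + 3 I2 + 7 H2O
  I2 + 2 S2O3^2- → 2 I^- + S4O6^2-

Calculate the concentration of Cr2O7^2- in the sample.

0.0341 mol/L

n(S2O3^2-) = 0.0424 × 0.0985 = 4.18 × 10^-3 mol
n(I2) = n(S2O3^2-)/2 = 2.09 × 10^-3 mol
From the 1:3 ratio, n(Cr2O7^2-) in the aliquot = 1/3 × 2.09 × 10^-3 = 6.96 × 10^-4 mol
[Cr2O7^2-] = 6.96 × 10^-4 / 0.0204 = 0.0341 mol/L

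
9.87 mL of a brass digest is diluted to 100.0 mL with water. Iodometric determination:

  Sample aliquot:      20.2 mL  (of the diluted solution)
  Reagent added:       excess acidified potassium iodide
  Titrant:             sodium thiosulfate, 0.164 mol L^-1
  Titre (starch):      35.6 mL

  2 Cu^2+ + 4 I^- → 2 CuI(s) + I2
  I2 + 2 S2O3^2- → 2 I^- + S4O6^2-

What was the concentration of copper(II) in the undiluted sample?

n(S2O3^2-) = 0.0356 × 0.164 = 5.84 × 10^-3 mol
n(I2) = n(S2O3^2-)/2 = 2.92 × 10^-3 mol
From the 2:1 ratio, n(Cu2+) in the aliquot = 2/1 × 2.92 × 10^-3 = 5.84 × 10^-3 mol
[Cu2+]_dilute = 5.84 × 10^-3 / 0.0202 = 0.289 mol/L
[Cu2+]_original = 0.289 × 100.0/9.87 = 2.93 mol/L

2.93 mol/L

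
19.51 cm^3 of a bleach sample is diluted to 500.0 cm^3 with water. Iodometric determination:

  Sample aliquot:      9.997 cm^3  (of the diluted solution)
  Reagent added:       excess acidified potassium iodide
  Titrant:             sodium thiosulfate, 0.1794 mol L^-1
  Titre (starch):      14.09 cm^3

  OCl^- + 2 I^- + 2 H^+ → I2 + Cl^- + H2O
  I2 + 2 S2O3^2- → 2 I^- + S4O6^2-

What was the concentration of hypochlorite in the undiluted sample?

n(S2O3^2-) = 0.01409 × 0.1794 = 2.528 × 10^-3 mol
n(I2) = n(S2O3^2-)/2 = 1.264 × 10^-3 mol
n(OCl^-) in the aliquot = 1.264 × 10^-3 mol (1:1 ratio)
[OCl^-]_dilute = 1.264 × 10^-3 / 0.009997 = 0.1264 mol/L
[OCl^-]_original = 0.1264 × 500.0/19.51 = 3.240 mol/L

3.240 mol/L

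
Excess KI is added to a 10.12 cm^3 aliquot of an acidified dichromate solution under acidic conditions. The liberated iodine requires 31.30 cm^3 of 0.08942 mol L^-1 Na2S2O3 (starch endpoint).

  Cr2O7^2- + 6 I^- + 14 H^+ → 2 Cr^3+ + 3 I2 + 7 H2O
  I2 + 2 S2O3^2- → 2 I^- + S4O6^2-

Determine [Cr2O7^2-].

n(S2O3^2-) = 0.03130 × 0.08942 = 2.799 × 10^-3 mol
n(I2) = n(S2O3^2-)/2 = 1.399 × 10^-3 mol
From the 1:3 ratio, n(Cr2O7^2-) in the aliquot = 1/3 × 1.399 × 10^-3 = 4.665 × 10^-4 mol
[Cr2O7^2-] = 4.665 × 10^-4 / 0.01012 = 0.04609 mol/L

0.04609 mol/L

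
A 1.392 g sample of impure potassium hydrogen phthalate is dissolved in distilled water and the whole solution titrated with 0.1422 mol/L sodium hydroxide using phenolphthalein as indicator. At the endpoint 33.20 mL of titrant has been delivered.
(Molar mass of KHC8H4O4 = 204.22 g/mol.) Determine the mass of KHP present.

0.9641 g

KHC8H4O4 + NaOH → KNaC8H4O4 + H2O
n(NaOH) = 0.03320 L × 0.1422 mol/L = 4.721 × 10^-3 mol
n(KHC8H4O4) = 4.721 × 10^-3 mol (1:1 ratio)
mass of KHC8H4O4 = 4.721 × 10^-3 × 204.22 g/mol = 0.9641 g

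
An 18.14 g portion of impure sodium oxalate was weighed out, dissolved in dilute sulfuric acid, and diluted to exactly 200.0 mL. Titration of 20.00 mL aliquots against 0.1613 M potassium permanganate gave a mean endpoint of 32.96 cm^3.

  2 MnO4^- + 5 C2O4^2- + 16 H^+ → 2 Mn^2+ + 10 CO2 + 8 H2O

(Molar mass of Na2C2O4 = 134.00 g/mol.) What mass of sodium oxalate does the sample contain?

n(KMnO4) per titration = 0.03296 × 0.1613 = 5.316 × 10^-3 mol
From the 5:2 ratio, n(Na2C2O4) in each aliquot = 5/2 × 5.316 × 10^-3 = 0.01329 mol
n(Na2C2O4) in the whole flask = 0.01329 × 200.0/20.00 = 0.1329 mol
mass of Na2C2O4 = 0.1329 × 134.00 = 17.81 g

17.81 g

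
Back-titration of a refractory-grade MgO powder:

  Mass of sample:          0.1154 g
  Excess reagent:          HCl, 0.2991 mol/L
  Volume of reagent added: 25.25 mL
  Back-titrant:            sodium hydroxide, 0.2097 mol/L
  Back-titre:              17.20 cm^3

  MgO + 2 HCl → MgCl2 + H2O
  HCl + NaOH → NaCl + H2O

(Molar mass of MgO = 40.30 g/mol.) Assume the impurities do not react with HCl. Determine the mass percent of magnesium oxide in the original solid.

68.89 %

n(HCl) added = 0.02525 × 0.2991 = 7.552 × 10^-3 mol
n(NaOH) used in back-titration = 0.01720 × 0.2097 = 3.607 × 10^-3 mol
n(HCl) left over = 3.607 × 10^-3 mol (1:1 ratio)
n(HCl) consumed by analyte = 7.552 × 10^-3 − 3.607 × 10^-3 = 3.945 × 10^-3 mol
From the 1:2 ratio, n(MgO) = 1/2 × 3.945 × 10^-3 = 1.973 × 10^-3 mol
mass of MgO = 1.973 × 10^-3 × 40.30 = 0.07950 g
% MgO = 0.07950 / 0.1154 × 100 = 68.89 %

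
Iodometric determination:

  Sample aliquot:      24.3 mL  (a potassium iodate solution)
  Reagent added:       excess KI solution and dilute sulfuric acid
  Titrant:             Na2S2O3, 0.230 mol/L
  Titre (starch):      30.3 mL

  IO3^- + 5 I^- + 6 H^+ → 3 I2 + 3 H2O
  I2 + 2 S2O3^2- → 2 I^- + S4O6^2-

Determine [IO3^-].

0.0478 mol/L

n(S2O3^2-) = 0.0303 × 0.230 = 6.97 × 10^-3 mol
n(I2) = n(S2O3^2-)/2 = 3.48 × 10^-3 mol
From the 1:3 ratio, n(IO3^-) in the aliquot = 1/3 × 3.48 × 10^-3 = 1.16 × 10^-3 mol
[IO3^-] = 1.16 × 10^-3 / 0.0243 = 0.0478 mol/L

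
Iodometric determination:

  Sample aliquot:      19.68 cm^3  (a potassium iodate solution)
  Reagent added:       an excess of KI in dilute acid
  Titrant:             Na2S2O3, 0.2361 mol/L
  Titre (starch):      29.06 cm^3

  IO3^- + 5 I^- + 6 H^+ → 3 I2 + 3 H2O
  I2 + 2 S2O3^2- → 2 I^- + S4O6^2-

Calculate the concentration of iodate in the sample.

0.05811 mol/L

n(S2O3^2-) = 0.02906 × 0.2361 = 6.861 × 10^-3 mol
n(I2) = n(S2O3^2-)/2 = 3.431 × 10^-3 mol
From the 1:3 ratio, n(IO3^-) in the aliquot = 1/3 × 3.431 × 10^-3 = 1.144 × 10^-3 mol
[IO3^-] = 1.144 × 10^-3 / 0.01968 = 0.05811 mol/L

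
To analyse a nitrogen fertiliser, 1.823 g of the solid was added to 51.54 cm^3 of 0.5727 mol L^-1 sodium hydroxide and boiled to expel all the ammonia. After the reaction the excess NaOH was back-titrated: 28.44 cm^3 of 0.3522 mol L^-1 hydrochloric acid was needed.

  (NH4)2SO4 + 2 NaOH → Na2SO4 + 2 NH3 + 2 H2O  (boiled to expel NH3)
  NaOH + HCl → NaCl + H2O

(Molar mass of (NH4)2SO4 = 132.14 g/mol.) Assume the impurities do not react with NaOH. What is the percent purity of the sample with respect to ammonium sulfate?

n(NaOH) added = 0.05154 × 0.5727 = 0.02952 mol
n(HCl) used in back-titration = 0.02844 × 0.3522 = 0.01002 mol
n(NaOH) left over = 0.01002 mol (1:1 ratio)
n(NaOH) consumed by analyte = 0.02952 − 0.01002 = 0.01950 mol
From the 1:2 ratio, n((NH4)2SO4) = 1/2 × 0.01950 = 9.750 × 10^-3 mol
mass of (NH4)2SO4 = 9.750 × 10^-3 × 132.14 = 1.288 g
% (NH4)2SO4 = 1.288 / 1.823 × 100 = 70.67 %

70.67 %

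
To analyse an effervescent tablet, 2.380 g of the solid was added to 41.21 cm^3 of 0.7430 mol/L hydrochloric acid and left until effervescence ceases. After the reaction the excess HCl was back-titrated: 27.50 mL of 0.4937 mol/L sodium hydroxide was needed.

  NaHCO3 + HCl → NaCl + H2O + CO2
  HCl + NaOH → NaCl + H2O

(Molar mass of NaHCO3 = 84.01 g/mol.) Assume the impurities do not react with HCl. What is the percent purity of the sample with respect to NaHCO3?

60.16 %

n(HCl) added = 0.04121 × 0.7430 = 0.03062 mol
n(NaOH) used in back-titration = 0.02750 × 0.4937 = 0.01358 mol
n(HCl) left over = 0.01358 mol (1:1 ratio)
n(HCl) consumed by analyte = 0.03062 − 0.01358 = 0.01704 mol
n(NaHCO3) = 0.01704 mol (1:1 ratio)
mass of NaHCO3 = 0.01704 × 84.01 = 1.432 g
% NaHCO3 = 1.432 / 2.380 × 100 = 60.16 %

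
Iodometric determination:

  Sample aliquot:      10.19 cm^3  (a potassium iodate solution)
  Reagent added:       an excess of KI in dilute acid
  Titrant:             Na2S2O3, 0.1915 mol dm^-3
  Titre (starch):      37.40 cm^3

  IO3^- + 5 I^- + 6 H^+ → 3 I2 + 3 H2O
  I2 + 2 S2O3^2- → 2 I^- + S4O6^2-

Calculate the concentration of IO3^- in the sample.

n(S2O3^2-) = 0.03740 × 0.1915 = 7.162 × 10^-3 mol
n(I2) = n(S2O3^2-)/2 = 3.581 × 10^-3 mol
From the 1:3 ratio, n(IO3^-) in the aliquot = 1/3 × 3.581 × 10^-3 = 1.194 × 10^-3 mol
[IO3^-] = 1.194 × 10^-3 / 0.01019 = 0.1171 mol/L

0.1171 mol/L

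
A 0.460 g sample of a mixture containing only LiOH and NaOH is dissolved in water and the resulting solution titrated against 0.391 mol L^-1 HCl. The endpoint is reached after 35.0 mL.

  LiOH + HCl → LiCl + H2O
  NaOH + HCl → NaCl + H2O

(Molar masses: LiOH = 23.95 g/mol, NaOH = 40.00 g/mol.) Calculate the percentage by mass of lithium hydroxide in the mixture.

28.4 %

n(HCl) = 0.0350 × 0.391 = 0.0137 mol
Let x = n(LiOH), y = n(NaOH).
Titrant: 1x + 1y = 0.0137;  mass: 23.95x + 40.00y = 0.460
Solving, x = 5.45 × 10^-3 mol, y = 8.24 × 10^-3 mol
mass of LiOH = 5.45 × 10^-3 × 23.95 = 0.130 g
% LiOH = 0.130 / 0.460 × 100 = 28.4 %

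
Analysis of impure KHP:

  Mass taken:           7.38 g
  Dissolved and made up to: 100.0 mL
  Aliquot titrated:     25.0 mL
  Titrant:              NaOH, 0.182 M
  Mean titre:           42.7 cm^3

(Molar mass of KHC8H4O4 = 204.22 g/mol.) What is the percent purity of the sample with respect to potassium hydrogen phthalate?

KHC8H4O4 + NaOH → KNaC8H4O4 + H2O
n(NaOH) per titration = 0.0427 × 0.182 = 7.77 × 10^-3 mol
n(KHC8H4O4) in each aliquot = 7.77 × 10^-3 mol (1:1 ratio)
n(KHC8H4O4) in the whole flask = 7.77 × 10^-3 × 100.0/25.0 = 0.0311 mol
mass of KHC8H4O4 = 0.0311 × 204.22 = 6.35 g
% KHC8H4O4 = 6.35 / 7.38 × 100 = 86.0 %

86.0 %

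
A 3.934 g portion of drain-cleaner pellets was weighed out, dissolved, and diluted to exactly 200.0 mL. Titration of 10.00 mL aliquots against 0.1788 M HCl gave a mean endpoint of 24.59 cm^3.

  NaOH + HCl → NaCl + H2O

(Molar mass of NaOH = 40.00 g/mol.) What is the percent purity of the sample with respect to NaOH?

89.41 %

n(HCl) per titration = 0.02459 × 0.1788 = 4.397 × 10^-3 mol
n(NaOH) in each aliquot = 4.397 × 10^-3 mol (1:1 ratio)
n(NaOH) in the whole flask = 4.397 × 10^-3 × 200.0/10.00 = 0.08793 mol
mass of NaOH = 0.08793 × 40.00 = 3.517 g
% NaOH = 3.517 / 3.934 × 100 = 89.41 %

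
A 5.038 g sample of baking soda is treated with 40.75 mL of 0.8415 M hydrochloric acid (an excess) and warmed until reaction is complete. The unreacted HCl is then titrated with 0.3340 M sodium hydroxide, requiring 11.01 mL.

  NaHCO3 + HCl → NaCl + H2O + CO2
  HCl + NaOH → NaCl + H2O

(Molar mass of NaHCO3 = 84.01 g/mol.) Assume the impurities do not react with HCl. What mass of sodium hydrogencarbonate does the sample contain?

2.572 g

n(HCl) added = 0.04075 × 0.8415 = 0.03429 mol
n(NaOH) used in back-titration = 0.01101 × 0.3340 = 3.677 × 10^-3 mol
n(HCl) left over = 3.677 × 10^-3 mol (1:1 ratio)
n(HCl) consumed by analyte = 0.03429 − 3.677 × 10^-3 = 0.03061 mol
n(NaHCO3) = 0.03061 mol (1:1 ratio)
mass of NaHCO3 = 0.03061 × 84.01 = 2.572 g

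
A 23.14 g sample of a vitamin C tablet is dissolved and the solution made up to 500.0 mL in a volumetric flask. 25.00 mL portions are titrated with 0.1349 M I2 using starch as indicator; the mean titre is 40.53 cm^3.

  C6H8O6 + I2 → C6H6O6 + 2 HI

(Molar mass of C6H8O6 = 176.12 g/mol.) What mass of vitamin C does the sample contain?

19.26 g

n(I2) per titration = 0.04053 × 0.1349 = 5.467 × 10^-3 mol
n(C6H8O6) in each aliquot = 5.467 × 10^-3 mol (1:1 ratio)
n(C6H8O6) in the whole flask = 5.467 × 10^-3 × 500.0/25.00 = 0.1093 mol
mass of C6H8O6 = 0.1093 × 176.12 = 19.26 g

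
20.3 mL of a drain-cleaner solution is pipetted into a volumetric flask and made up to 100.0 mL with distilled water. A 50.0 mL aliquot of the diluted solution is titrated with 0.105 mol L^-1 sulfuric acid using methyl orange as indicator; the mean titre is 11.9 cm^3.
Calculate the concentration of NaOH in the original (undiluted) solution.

2 NaOH + H2SO4 → Na2SO4 + 2 H2O
n(H2SO4) = 0.0119 × 0.105 = 1.25 × 10^-3 mol
From the 2:1 ratio, n(NaOH) in the aliquot = 2/1 × 1.25 × 10^-3 = 2.50 × 10^-3 mol
[NaOH]_dilute = 2.50 × 10^-3 / 0.0500 = 0.0500 mol/L
Dilution factor = 100.0 / 20.3 = 4.926
[NaOH]_stock = 0.0500 × 4.926 = 0.246 mol/L

0.246 mol/L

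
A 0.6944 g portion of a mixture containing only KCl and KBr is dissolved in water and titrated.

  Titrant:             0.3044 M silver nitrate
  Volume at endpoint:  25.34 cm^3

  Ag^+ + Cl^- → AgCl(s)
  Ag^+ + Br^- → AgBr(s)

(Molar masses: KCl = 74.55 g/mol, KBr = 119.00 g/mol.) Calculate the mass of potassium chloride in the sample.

n(AgNO3) = 0.02534 × 0.3044 = 7.713 × 10^-3 mol
Let x = n(KCl), y = n(KBr).
Titrant: 1x + 1y = 7.713 × 10^-3;  mass: 74.55x + 119.00y = 0.6944
Solving, x = 5.028 × 10^-3 mol, y = 2.685 × 10^-3 mol
mass of KCl = 5.028 × 10^-3 × 74.55 = 0.3749 g

0.3749 g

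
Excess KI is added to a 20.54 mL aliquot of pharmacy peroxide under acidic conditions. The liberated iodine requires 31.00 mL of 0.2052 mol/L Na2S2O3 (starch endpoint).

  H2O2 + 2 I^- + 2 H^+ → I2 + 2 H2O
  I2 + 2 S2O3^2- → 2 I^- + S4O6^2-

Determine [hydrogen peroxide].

0.1548 mol/L

n(S2O3^2-) = 0.03100 × 0.2052 = 6.361 × 10^-3 mol
n(I2) = n(S2O3^2-)/2 = 3.181 × 10^-3 mol
n(H2O2) in the aliquot = 3.181 × 10^-3 mol (1:1 ratio)
[H2O2] = 3.181 × 10^-3 / 0.02054 = 0.1548 mol/L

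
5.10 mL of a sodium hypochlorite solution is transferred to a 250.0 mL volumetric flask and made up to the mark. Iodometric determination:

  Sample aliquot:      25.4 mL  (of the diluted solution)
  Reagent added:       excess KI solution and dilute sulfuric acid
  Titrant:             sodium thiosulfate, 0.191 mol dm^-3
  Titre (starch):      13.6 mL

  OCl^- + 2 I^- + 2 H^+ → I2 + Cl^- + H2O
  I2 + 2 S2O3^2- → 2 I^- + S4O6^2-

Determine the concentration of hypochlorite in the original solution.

2.51 mol/L

n(S2O3^2-) = 0.0136 × 0.191 = 2.60 × 10^-3 mol
n(I2) = n(S2O3^2-)/2 = 1.30 × 10^-3 mol
n(OCl^-) in the aliquot = 1.30 × 10^-3 mol (1:1 ratio)
[OCl^-]_dilute = 1.30 × 10^-3 / 0.0254 = 0.0511 mol/L
[OCl^-]_original = 0.0511 × 250.0/5.10 = 2.51 mol/L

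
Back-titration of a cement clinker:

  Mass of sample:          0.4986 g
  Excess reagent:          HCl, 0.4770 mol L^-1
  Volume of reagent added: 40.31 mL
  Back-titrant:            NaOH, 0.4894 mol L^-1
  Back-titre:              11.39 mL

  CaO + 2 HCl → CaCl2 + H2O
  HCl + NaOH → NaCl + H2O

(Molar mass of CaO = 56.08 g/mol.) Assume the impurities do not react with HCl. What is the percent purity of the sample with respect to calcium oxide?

76.78 %

n(HCl) added = 0.04031 × 0.4770 = 0.01923 mol
n(NaOH) used in back-titration = 0.01139 × 0.4894 = 5.574 × 10^-3 mol
n(HCl) left over = 5.574 × 10^-3 mol (1:1 ratio)
n(HCl) consumed by analyte = 0.01923 − 5.574 × 10^-3 = 0.01365 mol
From the 1:2 ratio, n(CaO) = 1/2 × 0.01365 = 6.827 × 10^-3 mol
mass of CaO = 6.827 × 10^-3 × 56.08 = 0.3828 g
% CaO = 0.3828 / 0.4986 × 100 = 76.78 %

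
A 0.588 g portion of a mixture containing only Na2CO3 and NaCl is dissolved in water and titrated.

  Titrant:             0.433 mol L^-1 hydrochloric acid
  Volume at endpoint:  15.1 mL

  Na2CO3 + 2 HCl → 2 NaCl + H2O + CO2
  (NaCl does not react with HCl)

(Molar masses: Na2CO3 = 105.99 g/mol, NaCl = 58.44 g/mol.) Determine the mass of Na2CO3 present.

0.346 g

n(HCl) = 0.0151 × 0.433 = 6.54 × 10^-3 mol
Let x = n(Na2CO3), y = n(NaCl).
Titrant: 2x = 6.54 × 10^-3;  mass: 105.99x + 58.44y = 0.588
Solving, x = 3.27 × 10^-3 mol, y = 4.13 × 10^-3 mol
mass of Na2CO3 = 3.27 × 10^-3 × 105.99 = 0.346 g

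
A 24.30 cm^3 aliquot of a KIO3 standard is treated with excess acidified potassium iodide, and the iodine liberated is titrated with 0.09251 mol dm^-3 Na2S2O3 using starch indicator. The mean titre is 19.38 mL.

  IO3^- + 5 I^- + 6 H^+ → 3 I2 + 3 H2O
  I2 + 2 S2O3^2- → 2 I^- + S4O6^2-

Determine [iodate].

n(S2O3^2-) = 0.01938 × 0.09251 = 1.793 × 10^-3 mol
n(I2) = n(S2O3^2-)/2 = 8.964 × 10^-4 mol
From the 1:3 ratio, n(IO3^-) in the aliquot = 1/3 × 8.964 × 10^-4 = 2.988 × 10^-4 mol
[IO3^-] = 2.988 × 10^-4 / 0.02430 = 0.01230 mol/L

0.01230 mol/L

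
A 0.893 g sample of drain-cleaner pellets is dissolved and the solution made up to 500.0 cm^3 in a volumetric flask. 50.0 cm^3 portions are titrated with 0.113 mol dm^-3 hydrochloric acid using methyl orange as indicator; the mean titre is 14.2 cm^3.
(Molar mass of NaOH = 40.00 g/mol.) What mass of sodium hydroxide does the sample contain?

0.642 g

NaOH + HCl → NaCl + H2O
n(HCl) per titration = 0.0142 × 0.113 = 1.60 × 10^-3 mol
n(NaOH) in each aliquot = 1.60 × 10^-3 mol (1:1 ratio)
n(NaOH) in the whole flask = 1.60 × 10^-3 × 500.0/50.0 = 0.0160 mol
mass of NaOH = 0.0160 × 40.00 = 0.642 g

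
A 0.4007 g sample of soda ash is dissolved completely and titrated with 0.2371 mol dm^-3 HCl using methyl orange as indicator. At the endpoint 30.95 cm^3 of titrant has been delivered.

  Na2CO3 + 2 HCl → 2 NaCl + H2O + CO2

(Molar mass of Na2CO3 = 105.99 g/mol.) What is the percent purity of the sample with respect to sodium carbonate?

97.05 %

n(HCl) = 0.03095 L × 0.2371 mol/L = 7.338 × 10^-3 mol
From the 1:2 ratio, n(Na2CO3) = 1/2 × 7.338 × 10^-3 = 3.669 × 10^-3 mol
mass of Na2CO3 = 3.669 × 10^-3 × 105.99 g/mol = 0.3889 g
% Na2CO3 = 0.3889 / 0.4007 × 100 = 97.05 %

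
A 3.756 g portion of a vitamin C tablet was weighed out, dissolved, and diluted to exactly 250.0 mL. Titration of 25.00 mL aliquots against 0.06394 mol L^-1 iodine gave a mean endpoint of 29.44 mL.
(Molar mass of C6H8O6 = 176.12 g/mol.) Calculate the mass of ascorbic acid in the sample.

C6H8O6 + I2 → C6H6O6 + 2 HI
n(I2) per titration = 0.02944 × 0.06394 = 1.882 × 10^-3 mol
n(C6H8O6) in each aliquot = 1.882 × 10^-3 mol (1:1 ratio)
n(C6H8O6) in the whole flask = 1.882 × 10^-3 × 250.0/25.00 = 0.01882 mol
mass of C6H8O6 = 0.01882 × 176.12 = 3.315 g

3.315 g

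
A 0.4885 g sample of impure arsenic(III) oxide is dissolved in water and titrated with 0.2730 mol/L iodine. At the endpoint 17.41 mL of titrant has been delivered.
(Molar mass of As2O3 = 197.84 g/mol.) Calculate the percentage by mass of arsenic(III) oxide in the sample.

96.25 %

As2O3 + 2 I2 + 2 H2O → As2O5 + 4 HI
n(I2) = 0.01741 L × 0.2730 mol/L = 4.753 × 10^-3 mol
From the 1:2 ratio, n(As2O3) = 1/2 × 4.753 × 10^-3 = 2.376 × 10^-3 mol
mass of As2O3 = 2.376 × 10^-3 × 197.84 g/mol = 0.4702 g
% As2O3 = 0.4702 / 0.4885 × 100 = 96.25 %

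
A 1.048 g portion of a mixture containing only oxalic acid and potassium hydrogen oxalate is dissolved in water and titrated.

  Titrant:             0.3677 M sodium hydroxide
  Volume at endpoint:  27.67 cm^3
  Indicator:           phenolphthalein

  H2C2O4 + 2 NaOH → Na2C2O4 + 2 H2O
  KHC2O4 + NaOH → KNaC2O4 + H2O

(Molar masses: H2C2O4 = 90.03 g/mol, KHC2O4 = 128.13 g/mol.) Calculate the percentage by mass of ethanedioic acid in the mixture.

n(NaOH) = 0.02767 × 0.3677 = 0.01017 mol
Let x = n(H2C2O4), y = n(KHC2O4).
Titrant: 2x + 1y = 0.01017;  mass: 90.03x + 128.13y = 1.048
Solving, x = 1.538 × 10^-3 mol, y = 7.099 × 10^-3 mol
mass of H2C2O4 = 1.538 × 10^-3 × 90.03 = 0.1384 g
% H2C2O4 = 0.1384 / 1.048 × 100 = 13.21 %

13.21 %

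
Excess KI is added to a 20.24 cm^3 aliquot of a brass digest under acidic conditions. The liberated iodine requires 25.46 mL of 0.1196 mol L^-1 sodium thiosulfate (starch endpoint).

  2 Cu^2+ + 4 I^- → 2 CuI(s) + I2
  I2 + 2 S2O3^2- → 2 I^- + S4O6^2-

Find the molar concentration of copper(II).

0.1504 mol/L

n(S2O3^2-) = 0.02546 × 0.1196 = 3.045 × 10^-3 mol
n(I2) = n(S2O3^2-)/2 = 1.523 × 10^-3 mol
From the 2:1 ratio, n(Cu2+) in the aliquot = 2/1 × 1.523 × 10^-3 = 3.045 × 10^-3 mol
[Cu2+] = 3.045 × 10^-3 / 0.02024 = 0.1504 mol/L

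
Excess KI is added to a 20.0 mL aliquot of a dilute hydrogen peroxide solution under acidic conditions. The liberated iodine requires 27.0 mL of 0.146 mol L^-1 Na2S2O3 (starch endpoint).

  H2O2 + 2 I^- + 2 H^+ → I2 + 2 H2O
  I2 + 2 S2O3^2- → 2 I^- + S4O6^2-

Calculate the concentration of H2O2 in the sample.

0.0985 mol/L

n(S2O3^2-) = 0.0270 × 0.146 = 3.94 × 10^-3 mol
n(I2) = n(S2O3^2-)/2 = 1.97 × 10^-3 mol
n(H2O2) in the aliquot = 1.97 × 10^-3 mol (1:1 ratio)
[H2O2] = 1.97 × 10^-3 / 0.0200 = 0.0985 mol/L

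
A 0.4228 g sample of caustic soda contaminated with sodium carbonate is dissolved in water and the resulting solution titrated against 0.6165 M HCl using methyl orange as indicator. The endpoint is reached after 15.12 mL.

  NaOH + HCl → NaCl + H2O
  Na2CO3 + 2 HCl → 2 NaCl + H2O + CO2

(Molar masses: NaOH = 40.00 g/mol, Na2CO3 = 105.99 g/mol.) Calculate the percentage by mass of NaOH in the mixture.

n(HCl) = 0.01512 × 0.6165 = 9.321 × 10^-3 mol
Let x = n(NaOH), y = n(Na2CO3).
Titrant: 1x + 2y = 9.321 × 10^-3;  mass: 40.00x + 105.99y = 0.4228
Solving, x = 5.478 × 10^-3 mol, y = 1.922 × 10^-3 mol
mass of NaOH = 5.478 × 10^-3 × 40.00 = 0.2191 g
% NaOH = 0.2191 / 0.4228 × 100 = 51.83 %

51.83 %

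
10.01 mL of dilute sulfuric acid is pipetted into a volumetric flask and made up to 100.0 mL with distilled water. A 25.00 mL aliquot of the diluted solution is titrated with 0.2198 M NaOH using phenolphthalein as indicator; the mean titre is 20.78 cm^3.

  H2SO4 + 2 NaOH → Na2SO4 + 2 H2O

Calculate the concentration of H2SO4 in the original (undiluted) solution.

n(NaOH) = 0.02078 × 0.2198 = 4.567 × 10^-3 mol
From the 1:2 ratio, n(H2SO4) in the aliquot = 1/2 × 4.567 × 10^-3 = 2.284 × 10^-3 mol
[H2SO4]_dilute = 2.284 × 10^-3 / 0.02500 = 0.09135 mol/L
Dilution factor = 100.0 / 10.01 = 9.990
[H2SO4]_stock = 0.09135 × 9.990 = 0.9126 mol/L

0.9126 M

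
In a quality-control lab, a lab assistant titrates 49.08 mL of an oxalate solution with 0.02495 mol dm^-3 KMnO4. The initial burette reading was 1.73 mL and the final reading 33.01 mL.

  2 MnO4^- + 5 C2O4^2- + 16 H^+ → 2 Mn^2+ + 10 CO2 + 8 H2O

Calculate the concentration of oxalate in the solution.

n(KMnO4) = 0.03128 L × 0.02495 mol/L = 7.804 × 10^-4 mol
From the 5:2 mole ratio, n(C2O4^2-) = 5/2 × 7.804 × 10^-4 = 1.951 × 10^-3 mol
[C2O4^2-] = 1.951 × 10^-3 mol / 0.04908 L = 0.03975 mol/L

0.03975 mol/L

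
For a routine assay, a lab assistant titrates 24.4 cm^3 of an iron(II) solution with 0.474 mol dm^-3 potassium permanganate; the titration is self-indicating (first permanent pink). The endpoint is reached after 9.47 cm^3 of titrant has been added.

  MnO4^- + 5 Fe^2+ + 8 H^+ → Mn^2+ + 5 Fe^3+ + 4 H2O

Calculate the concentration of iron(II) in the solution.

n(KMnO4) = 0.00947 L × 0.474 mol/L = 4.49 × 10^-3 mol
From the 5:1 mole ratio, n(Fe2+) = 5/1 × 4.49 × 10^-3 = 0.0224 mol
[Fe2+] = 0.0224 mol / 0.0244 L = 0.920 mol/L

0.920 mol/L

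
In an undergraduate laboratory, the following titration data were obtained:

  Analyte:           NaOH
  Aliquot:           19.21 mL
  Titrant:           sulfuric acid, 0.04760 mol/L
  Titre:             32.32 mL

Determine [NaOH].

2 NaOH + H2SO4 → Na2SO4 + 2 H2O
n(H2SO4) = 0.03232 L × 0.04760 mol/L = 1.538 × 10^-3 mol
From the 2:1 mole ratio, n(NaOH) = 2/1 × 1.538 × 10^-3 = 3.077 × 10^-3 mol
[NaOH] = 3.077 × 10^-3 mol / 0.01921 L = 0.1602 mol/L

0.1602 mol/L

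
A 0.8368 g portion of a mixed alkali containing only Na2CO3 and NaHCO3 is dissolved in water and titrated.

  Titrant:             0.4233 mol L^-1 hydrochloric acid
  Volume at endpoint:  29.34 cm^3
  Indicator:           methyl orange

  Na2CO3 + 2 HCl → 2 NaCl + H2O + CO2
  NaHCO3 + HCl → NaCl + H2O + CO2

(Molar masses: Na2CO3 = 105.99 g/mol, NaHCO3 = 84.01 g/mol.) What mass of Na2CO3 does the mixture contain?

0.3530 g

n(HCl) = 0.02934 × 0.4233 = 0.01242 mol
Let x = n(Na2CO3), y = n(NaHCO3).
Titrant: 2x + 1y = 0.01242;  mass: 105.99x + 84.01y = 0.8368
Solving, x = 3.330 × 10^-3 mol, y = 5.759 × 10^-3 mol
mass of Na2CO3 = 3.330 × 10^-3 × 105.99 = 0.3530 g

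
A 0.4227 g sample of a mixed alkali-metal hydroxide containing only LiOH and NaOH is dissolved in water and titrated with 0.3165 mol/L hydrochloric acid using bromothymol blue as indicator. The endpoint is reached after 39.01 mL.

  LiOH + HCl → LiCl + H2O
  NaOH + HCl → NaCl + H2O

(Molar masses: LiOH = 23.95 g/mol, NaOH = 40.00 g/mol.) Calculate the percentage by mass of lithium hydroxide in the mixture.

25.12 %

n(HCl) = 0.03901 × 0.3165 = 0.01235 mol
Let x = n(LiOH), y = n(NaOH).
Titrant: 1x + 1y = 0.01235;  mass: 23.95x + 40.00y = 0.4227
Solving, x = 4.434 × 10^-3 mol, y = 7.913 × 10^-3 mol
mass of LiOH = 4.434 × 10^-3 × 23.95 = 0.1062 g
% LiOH = 0.1062 / 0.4227 × 100 = 25.12 %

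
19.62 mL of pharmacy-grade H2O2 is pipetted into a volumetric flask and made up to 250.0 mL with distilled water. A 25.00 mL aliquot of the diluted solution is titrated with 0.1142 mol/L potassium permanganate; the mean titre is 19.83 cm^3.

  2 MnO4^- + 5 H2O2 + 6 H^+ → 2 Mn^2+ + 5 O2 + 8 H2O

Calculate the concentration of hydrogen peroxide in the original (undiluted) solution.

n(KMnO4) = 0.01983 × 0.1142 = 2.265 × 10^-3 mol
From the 5:2 ratio, n(H2O2) in the aliquot = 5/2 × 2.265 × 10^-3 = 5.661 × 10^-3 mol
[H2O2]_dilute = 5.661 × 10^-3 / 0.02500 = 0.2265 mol/L
Dilution factor = 250.0 / 19.62 = 12.74
[H2O2]_stock = 0.2265 × 12.74 = 2.886 mol/L

2.886 mol/L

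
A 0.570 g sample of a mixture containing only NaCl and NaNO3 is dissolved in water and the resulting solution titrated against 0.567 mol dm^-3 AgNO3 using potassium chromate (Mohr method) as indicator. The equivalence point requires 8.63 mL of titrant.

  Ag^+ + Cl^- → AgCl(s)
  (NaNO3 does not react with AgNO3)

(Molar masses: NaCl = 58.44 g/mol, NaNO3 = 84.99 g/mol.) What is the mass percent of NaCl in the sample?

50.2 %

n(AgNO3) = 0.00863 × 0.567 = 4.89 × 10^-3 mol
Let x = n(NaCl), y = n(NaNO3).
Titrant: 1x = 4.89 × 10^-3;  mass: 58.44x + 84.99y = 0.570
Solving, x = 4.89 × 10^-3 mol, y = 3.34 × 10^-3 mol
mass of NaCl = 4.89 × 10^-3 × 58.44 = 0.286 g
% NaCl = 0.286 / 0.570 × 100 = 50.2 %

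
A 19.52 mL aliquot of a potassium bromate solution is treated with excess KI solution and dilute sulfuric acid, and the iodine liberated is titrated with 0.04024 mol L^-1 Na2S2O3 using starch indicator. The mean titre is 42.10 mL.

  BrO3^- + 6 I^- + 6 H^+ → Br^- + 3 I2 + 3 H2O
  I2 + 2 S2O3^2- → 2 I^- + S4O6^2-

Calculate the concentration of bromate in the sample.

0.01446 mol/L

n(S2O3^2-) = 0.04210 × 0.04024 = 1.694 × 10^-3 mol
n(I2) = n(S2O3^2-)/2 = 8.471 × 10^-4 mol
From the 1:3 ratio, n(BrO3^-) in the aliquot = 1/3 × 8.471 × 10^-4 = 2.824 × 10^-4 mol
[BrO3^-] = 2.824 × 10^-4 / 0.01952 = 0.01446 mol/L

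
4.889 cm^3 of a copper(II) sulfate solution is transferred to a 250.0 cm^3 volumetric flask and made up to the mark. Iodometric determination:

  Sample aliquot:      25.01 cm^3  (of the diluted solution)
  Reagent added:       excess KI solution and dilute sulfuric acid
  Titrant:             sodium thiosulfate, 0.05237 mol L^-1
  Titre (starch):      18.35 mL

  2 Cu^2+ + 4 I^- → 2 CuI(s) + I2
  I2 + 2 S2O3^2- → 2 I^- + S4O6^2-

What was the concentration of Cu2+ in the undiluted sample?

1.965 mol/L

n(S2O3^2-) = 0.01835 × 0.05237 = 9.610 × 10^-4 mol
n(I2) = n(S2O3^2-)/2 = 4.805 × 10^-4 mol
From the 2:1 ratio, n(Cu2+) in the aliquot = 2/1 × 4.805 × 10^-4 = 9.610 × 10^-4 mol
[Cu2+]_dilute = 9.610 × 10^-4 / 0.02501 = 0.03842 mol/L
[Cu2+]_original = 0.03842 × 250.0/4.889 = 1.965 mol/L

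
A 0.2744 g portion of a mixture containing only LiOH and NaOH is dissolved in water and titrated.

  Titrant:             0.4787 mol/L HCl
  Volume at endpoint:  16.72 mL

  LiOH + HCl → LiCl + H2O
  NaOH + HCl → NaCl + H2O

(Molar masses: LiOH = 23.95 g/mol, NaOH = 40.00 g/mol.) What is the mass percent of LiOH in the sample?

n(HCl) = 0.01672 × 0.4787 = 8.004 × 10^-3 mol
Let x = n(LiOH), y = n(NaOH).
Titrant: 1x + 1y = 8.004 × 10^-3;  mass: 23.95x + 40.00y = 0.2744
Solving, x = 2.851 × 10^-3 mol, y = 5.153 × 10^-3 mol
mass of LiOH = 2.851 × 10^-3 × 23.95 = 0.06828 g
% LiOH = 0.06828 / 0.2744 × 100 = 24.88 %

24.88 %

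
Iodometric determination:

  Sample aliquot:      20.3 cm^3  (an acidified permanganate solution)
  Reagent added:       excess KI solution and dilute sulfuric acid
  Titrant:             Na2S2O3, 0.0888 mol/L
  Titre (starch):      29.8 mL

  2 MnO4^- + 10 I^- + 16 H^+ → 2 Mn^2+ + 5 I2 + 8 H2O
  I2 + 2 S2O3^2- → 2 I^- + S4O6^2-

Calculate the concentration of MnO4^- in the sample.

0.0261 mol/L

n(S2O3^2-) = 0.0298 × 0.0888 = 2.65 × 10^-3 mol
n(I2) = n(S2O3^2-)/2 = 1.32 × 10^-3 mol
From the 2:5 ratio, n(MnO4^-) in the aliquot = 2/5 × 1.32 × 10^-3 = 5.29 × 10^-4 mol
[MnO4^-] = 5.29 × 10^-4 / 0.0203 = 0.0261 mol/L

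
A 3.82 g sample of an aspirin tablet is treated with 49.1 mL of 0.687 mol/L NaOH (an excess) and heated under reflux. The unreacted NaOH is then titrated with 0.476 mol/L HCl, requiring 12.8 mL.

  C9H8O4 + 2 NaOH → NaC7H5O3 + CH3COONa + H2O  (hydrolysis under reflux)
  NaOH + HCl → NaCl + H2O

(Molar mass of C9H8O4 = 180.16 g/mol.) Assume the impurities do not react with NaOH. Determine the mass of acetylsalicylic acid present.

n(NaOH) added = 0.0491 × 0.687 = 0.0337 mol
n(HCl) used in back-titration = 0.0128 × 0.476 = 6.09 × 10^-3 mol
n(NaOH) left over = 6.09 × 10^-3 mol (1:1 ratio)
n(NaOH) consumed by analyte = 0.0337 − 6.09 × 10^-3 = 0.0276 mol
From the 1:2 ratio, n(C9H8O4) = 1/2 × 0.0276 = 0.0138 mol
mass of C9H8O4 = 0.0138 × 180.16 = 2.49 g

2.49 g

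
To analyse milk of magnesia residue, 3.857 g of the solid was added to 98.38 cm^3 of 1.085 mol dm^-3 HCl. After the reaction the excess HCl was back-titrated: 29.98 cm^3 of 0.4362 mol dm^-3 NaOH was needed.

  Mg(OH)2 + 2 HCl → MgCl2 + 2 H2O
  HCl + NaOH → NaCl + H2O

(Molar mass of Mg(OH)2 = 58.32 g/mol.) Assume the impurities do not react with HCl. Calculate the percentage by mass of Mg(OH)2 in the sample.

70.81 %

n(HCl) added = 0.09838 × 1.085 = 0.1067 mol
n(NaOH) used in back-titration = 0.02998 × 0.4362 = 0.01308 mol
n(HCl) left over = 0.01308 mol (1:1 ratio)
n(HCl) consumed by analyte = 0.1067 − 0.01308 = 0.09367 mol
From the 1:2 ratio, n(Mg(OH)2) = 1/2 × 0.09367 = 0.04683 mol
mass of Mg(OH)2 = 0.04683 × 58.32 = 2.731 g
% Mg(OH)2 = 2.731 / 3.857 × 100 = 70.81 %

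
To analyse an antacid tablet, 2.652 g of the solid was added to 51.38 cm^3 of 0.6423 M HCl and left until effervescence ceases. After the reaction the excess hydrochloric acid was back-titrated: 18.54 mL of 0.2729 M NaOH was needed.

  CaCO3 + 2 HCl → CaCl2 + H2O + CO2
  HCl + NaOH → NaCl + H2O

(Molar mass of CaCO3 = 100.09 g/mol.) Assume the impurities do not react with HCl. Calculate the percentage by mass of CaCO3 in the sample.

n(HCl) added = 0.05138 × 0.6423 = 0.03300 mol
n(NaOH) used in back-titration = 0.01854 × 0.2729 = 5.060 × 10^-3 mol
n(HCl) left over = 5.060 × 10^-3 mol (1:1 ratio)
n(HCl) consumed by analyte = 0.03300 − 5.060 × 10^-3 = 0.02794 mol
From the 1:2 ratio, n(CaCO3) = 1/2 × 0.02794 = 0.01397 mol
mass of CaCO3 = 0.01397 × 100.09 = 1.398 g
% CaCO3 = 1.398 / 2.652 × 100 = 52.73 %

52.73 %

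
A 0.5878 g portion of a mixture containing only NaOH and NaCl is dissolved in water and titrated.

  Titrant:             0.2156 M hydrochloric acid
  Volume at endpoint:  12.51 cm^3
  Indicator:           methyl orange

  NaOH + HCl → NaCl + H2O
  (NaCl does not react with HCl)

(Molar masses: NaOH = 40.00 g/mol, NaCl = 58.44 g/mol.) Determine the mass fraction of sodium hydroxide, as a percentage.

n(HCl) = 0.01251 × 0.2156 = 2.697 × 10^-3 mol
Let x = n(NaOH), y = n(NaCl).
Titrant: 1x = 2.697 × 10^-3;  mass: 40.00x + 58.44y = 0.5878
Solving, x = 2.697 × 10^-3 mol, y = 8.212 × 10^-3 mol
mass of NaOH = 2.697 × 10^-3 × 40.00 = 0.1079 g
% NaOH = 0.1079 / 0.5878 × 100 = 18.35 %

18.35 %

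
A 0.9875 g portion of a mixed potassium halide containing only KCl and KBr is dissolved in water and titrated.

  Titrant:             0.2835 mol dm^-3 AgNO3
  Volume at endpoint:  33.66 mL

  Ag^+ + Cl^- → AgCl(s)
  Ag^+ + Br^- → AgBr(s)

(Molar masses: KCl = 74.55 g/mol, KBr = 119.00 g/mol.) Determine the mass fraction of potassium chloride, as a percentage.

25.15 %

n(AgNO3) = 0.03366 × 0.2835 = 9.543 × 10^-3 mol
Let x = n(KCl), y = n(KBr).
Titrant: 1x + 1y = 9.543 × 10^-3;  mass: 74.55x + 119.00y = 0.9875
Solving, x = 3.331 × 10^-3 mol, y = 6.211 × 10^-3 mol
mass of KCl = 3.331 × 10^-3 × 74.55 = 0.2483 g
% KCl = 0.2483 / 0.9875 × 100 = 25.15 %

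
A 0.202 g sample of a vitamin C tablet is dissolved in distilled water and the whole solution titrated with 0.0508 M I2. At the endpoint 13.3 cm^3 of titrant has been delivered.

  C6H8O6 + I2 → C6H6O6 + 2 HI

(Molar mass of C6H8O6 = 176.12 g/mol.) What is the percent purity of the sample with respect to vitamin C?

58.9 %

n(I2) = 0.0133 L × 0.0508 mol/L = 6.76 × 10^-4 mol
n(C6H8O6) = 6.76 × 10^-4 mol (1:1 ratio)
mass of C6H8O6 = 6.76 × 10^-4 × 176.12 g/mol = 0.119 g
% C6H8O6 = 0.119 / 0.202 × 100 = 58.9 %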